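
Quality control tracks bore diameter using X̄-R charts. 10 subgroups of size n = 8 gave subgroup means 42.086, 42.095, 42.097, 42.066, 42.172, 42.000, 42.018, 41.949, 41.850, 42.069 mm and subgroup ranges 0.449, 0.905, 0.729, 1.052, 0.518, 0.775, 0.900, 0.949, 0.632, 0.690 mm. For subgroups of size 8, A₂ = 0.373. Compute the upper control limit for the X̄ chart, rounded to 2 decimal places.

X̄̄ = (42.086 + 42.095 + 42.097 + 42.066 + 42.172 + 42.000 + 42.018 + 41.949 + 41.850 + 42.069) / 10 = 420.4020 / 10 = 42.0402
R̄ = (0.449 + 0.905 + 0.729 + 1.052 + 0.518 + 0.775 + 0.900 + 0.949 + 0.632 + 0.690) / 10 = 7.5990 / 10 = 0.7599
UCL = X̄̄ + A₂·R̄ = 42.0402 + 0.373 × 0.7599 = 42.3236

42.32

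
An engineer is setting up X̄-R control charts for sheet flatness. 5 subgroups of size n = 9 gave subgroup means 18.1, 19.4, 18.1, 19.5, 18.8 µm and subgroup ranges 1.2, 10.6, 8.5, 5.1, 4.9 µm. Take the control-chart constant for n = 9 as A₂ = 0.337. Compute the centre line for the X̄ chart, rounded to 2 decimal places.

X̄̄ = (18.1 + 19.4 + 18.1 + 19.5 + 18.8) / 5 = 93.9000 / 5 = 18.7800
CL = X̄̄ = 18.7800

18.78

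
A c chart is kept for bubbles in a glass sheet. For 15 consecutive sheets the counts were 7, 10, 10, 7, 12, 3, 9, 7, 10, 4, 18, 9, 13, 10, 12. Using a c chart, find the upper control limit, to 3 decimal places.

c̄ = (7 + 10 + 10 + 7 + 12 + 3 + 9 + 7 + 10 + 4 + 18 + 9 + 13 + 10 + 12) / 15 = 141 / 15 = 9.4000
UCL = c̄ + 3√c̄ = 9.4000 + 3 × √9.4000 = 9.4000 + 3 × 3.0659 = 18.5978

18.598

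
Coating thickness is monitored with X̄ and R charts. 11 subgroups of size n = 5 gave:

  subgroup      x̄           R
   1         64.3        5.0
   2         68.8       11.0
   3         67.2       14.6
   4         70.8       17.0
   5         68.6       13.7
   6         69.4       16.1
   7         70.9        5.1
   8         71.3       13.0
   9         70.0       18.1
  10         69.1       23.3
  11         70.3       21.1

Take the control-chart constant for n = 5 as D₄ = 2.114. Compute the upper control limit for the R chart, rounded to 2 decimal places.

30.36

R̄ = (5.0 + 11.0 + 14.6 + 17.0 + 13.7 + 16.1 + 5.1 + 13.0 + 18.1 + 23.3 + 21.1) / 11 = 158.0000 / 11 = 14.3636
UCL_R = D₄·R̄ = 2.114 × 14.3636 = 30.3647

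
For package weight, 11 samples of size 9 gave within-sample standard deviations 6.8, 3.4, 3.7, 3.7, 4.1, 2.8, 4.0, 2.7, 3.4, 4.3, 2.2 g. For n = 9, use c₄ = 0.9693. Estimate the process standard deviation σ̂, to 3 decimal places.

3.855

s̄ = (6.8 + 3.4 + 3.7 + 3.7 + 4.1 + 2.8 + 4.0 + 2.7 + 3.4 + 4.3 + 2.2) / 11 = 3.7364
σ̂ = s̄ / c₄ = 3.7364 / 0.9693 = 3.8547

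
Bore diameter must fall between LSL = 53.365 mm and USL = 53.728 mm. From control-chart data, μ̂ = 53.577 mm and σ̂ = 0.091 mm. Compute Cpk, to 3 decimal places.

Cpu = (USL − μ̂) / (3σ̂) = (53.728 − 53.577) / (3 × 0.091) = 0.5531; Cpl = (μ̂ − LSL) / (3σ̂) = (53.577 − 53.365) / (3 × 0.091) = 0.7766; Cpk = min(Cpu, Cpl) = 0.5531

0.553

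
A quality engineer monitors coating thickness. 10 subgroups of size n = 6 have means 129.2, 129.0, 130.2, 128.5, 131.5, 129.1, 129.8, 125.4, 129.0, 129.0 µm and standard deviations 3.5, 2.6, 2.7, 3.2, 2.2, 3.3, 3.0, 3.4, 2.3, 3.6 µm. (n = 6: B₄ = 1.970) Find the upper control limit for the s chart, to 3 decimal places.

5.871

s̄ = (3.5 + 2.6 + 2.7 + 3.2 + 2.2 + 3.3 + 3.0 + 3.4 + 2.3 + 3.6) / 10 = 2.9800
UCL_s = B₄·s̄ = 1.970 × 2.9800 = 5.8706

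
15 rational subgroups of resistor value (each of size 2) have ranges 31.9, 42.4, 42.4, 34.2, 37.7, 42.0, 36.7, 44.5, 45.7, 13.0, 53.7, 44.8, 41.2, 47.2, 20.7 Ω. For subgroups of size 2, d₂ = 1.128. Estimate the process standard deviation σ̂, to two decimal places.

34.17

R̄ = (31.9 + 42.4 + 42.4 + 34.2 + 37.7 + 42.0 + 36.7 + 44.5 + 45.7 + 13.0 + 53.7 + 44.8 + 41.2 + 47.2 + 20.7) / 15 = 38.5400
σ̂ = R̄ / d₂ = 38.5400 / 1.128 = 34.1667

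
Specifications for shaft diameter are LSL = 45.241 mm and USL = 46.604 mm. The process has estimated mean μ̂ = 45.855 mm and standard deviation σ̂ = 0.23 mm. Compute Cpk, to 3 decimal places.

0.890

Cpu = (USL − μ̂) / (3σ̂) = (46.604 − 45.855) / (3 × 0.23) = 1.0855; Cpl = (μ̂ − LSL) / (3σ̂) = (45.855 − 45.241) / (3 × 0.23) = 0.8899; Cpk = min(Cpu, Cpl) = 0.8899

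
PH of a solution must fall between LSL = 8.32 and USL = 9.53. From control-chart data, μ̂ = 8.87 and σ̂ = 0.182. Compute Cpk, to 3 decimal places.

Cpu = (USL − μ̂) / (3σ̂) = (9.53 − 8.87) / (3 × 0.182) = 1.2088; Cpl = (μ̂ − LSL) / (3σ̂) = (8.87 − 8.32) / (3 × 0.182) = 1.0073; Cpk = min(Cpu, Cpl) = 1.0073

1.007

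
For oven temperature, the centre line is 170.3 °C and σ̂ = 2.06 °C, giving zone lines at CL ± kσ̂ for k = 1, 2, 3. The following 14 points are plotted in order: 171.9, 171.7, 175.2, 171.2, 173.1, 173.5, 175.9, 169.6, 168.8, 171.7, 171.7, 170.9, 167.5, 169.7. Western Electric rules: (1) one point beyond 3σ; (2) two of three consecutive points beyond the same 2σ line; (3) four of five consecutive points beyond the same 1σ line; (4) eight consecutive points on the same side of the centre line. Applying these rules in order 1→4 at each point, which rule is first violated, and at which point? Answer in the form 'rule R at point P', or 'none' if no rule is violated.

rule 3 at point 7

Zone of each point (C = within 1σ̂, B = 1σ̂–2σ̂, A = 2σ̂–3σ̂, * = beyond 3σ̂; sign = side of CL): 1:+C, 2:+C, 3:+A, 4:+C, 5:+B, 6:+B, 7:+A, 8:-C, 9:-C, 10:+C, 11:+C, 12:+C, 13:-B, 14:-C
Rule 3 (four of five consecutive points beyond the same 1σ limit) is satisfied at point 7.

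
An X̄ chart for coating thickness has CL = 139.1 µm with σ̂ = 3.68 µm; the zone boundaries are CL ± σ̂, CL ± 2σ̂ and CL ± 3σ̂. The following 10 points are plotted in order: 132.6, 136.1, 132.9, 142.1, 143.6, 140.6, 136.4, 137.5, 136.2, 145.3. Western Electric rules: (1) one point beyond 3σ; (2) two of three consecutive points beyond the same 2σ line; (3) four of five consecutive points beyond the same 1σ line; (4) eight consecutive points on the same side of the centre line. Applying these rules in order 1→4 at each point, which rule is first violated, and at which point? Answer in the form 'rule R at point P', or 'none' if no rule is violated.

none

Zone of each point (C = within 1σ̂, B = 1σ̂–2σ̂, A = 2σ̂–3σ̂, * = beyond 3σ̂; sign = side of CL): 1:-B, 2:-C, 3:-B, 4:+C, 5:+B, 6:+C, 7:-C, 8:-C, 9:-C, 10:+B
No rule fires across all 10 points.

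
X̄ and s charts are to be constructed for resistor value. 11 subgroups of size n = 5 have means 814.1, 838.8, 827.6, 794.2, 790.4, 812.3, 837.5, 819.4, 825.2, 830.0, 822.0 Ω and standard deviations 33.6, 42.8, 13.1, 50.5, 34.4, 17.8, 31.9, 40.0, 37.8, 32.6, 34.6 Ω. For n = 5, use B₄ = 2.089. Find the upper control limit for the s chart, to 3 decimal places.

s̄ = (33.6 + 42.8 + 13.1 + 50.5 + 34.4 + 17.8 + 31.9 + 40.0 + 37.8 + 32.6 + 34.6) / 11 = 33.5545
UCL_s = B₄·s̄ = 2.089 × 33.5545 = 70.0954

70.095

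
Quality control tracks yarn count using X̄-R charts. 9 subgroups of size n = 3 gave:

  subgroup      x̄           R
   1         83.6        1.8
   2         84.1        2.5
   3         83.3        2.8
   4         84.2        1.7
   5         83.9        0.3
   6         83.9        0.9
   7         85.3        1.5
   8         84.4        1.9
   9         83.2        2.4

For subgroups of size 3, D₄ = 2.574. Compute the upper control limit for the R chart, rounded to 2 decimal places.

4.52

R̄ = (1.8 + 2.5 + 2.8 + 1.7 + 0.3 + 0.9 + 1.5 + 1.9 + 2.4) / 9 = 15.8000 / 9 = 1.7556
UCL_R = D₄·R̄ = 2.574 × 1.7556 = 4.5188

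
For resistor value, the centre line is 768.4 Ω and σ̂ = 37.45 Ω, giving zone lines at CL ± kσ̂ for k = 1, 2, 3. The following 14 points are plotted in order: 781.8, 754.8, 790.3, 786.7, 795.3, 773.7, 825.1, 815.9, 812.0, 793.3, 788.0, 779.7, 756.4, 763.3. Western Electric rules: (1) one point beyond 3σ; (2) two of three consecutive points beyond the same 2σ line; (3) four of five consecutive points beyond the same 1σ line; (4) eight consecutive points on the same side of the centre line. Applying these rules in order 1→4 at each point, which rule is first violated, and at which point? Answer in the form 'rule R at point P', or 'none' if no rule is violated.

Zone of each point (C = within 1σ̂, B = 1σ̂–2σ̂, A = 2σ̂–3σ̂, * = beyond 3σ̂; sign = side of CL): 1:+C, 2:-C, 3:+C, 4:+C, 5:+C, 6:+C, 7:+B, 8:+B, 9:+B, 10:+C, 11:+C, 12:+C, 13:-C, 14:-C
Rule 4 (eight consecutive points on the same side of the centre line) is satisfied at point 10.

rule 4 at point 10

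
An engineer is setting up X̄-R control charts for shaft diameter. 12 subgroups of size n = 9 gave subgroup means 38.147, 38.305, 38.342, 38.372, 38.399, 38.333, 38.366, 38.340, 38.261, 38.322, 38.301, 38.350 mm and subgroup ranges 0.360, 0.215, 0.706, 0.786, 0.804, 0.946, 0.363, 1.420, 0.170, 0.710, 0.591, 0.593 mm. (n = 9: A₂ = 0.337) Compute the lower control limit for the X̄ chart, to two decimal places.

38.10

X̄̄ = (38.147 + 38.305 + 38.342 + 38.372 + 38.399 + 38.333 + 38.366 + 38.340 + 38.261 + 38.322 + 38.301 + 38.350) / 12 = 459.8380 / 12 = 38.3198
R̄ = (0.360 + 0.215 + 0.706 + 0.786 + 0.804 + 0.946 + 0.363 + 1.420 + 0.170 + 0.710 + 0.591 + 0.593) / 12 = 7.6640 / 12 = 0.6387
LCL = X̄̄ − A₂·R̄ = 38.3198 − 0.337 × 0.6387 = 38.1046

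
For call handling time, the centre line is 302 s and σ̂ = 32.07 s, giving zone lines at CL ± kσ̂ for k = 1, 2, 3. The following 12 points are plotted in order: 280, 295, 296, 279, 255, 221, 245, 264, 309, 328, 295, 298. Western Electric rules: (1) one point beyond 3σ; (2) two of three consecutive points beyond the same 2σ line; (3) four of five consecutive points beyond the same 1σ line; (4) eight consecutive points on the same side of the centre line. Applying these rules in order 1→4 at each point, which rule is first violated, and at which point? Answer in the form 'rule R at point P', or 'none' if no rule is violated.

rule 3 at point 8

Zone of each point (C = within 1σ̂, B = 1σ̂–2σ̂, A = 2σ̂–3σ̂, * = beyond 3σ̂; sign = side of CL): 1:-C, 2:-C, 3:-C, 4:-C, 5:-B, 6:-A, 7:-B, 8:-B, 9:+C, 10:+C, 11:-C, 12:-C
Rule 3 (four of five consecutive points beyond the same 1σ limit) is satisfied at point 8.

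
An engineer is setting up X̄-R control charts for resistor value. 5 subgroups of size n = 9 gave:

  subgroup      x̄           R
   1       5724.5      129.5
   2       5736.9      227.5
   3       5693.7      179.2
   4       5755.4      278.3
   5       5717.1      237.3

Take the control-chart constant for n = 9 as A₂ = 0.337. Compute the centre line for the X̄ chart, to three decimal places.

5725.520

X̄̄ = (5724.5 + 5736.9 + 5693.7 + 5755.4 + 5717.1) / 5 = 28627.6000 / 5 = 5725.5200
CL = X̄̄ = 5725.5200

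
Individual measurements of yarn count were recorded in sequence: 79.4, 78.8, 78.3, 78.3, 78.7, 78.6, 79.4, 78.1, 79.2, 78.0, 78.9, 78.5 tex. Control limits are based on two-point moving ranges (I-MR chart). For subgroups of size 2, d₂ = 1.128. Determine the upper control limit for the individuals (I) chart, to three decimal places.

80.448

X̄ = (79.4 + 78.8 + 78.3 + 78.3 + 78.7 + 78.6 + 79.4 + 78.1 + 79.2 + 78.0 + 78.9 + 78.5) / 12 = 78.6833
Moving ranges: 0.6, 0.5, 0.0, 0.4, 0.1, 0.8, 1.3, 1.1, 1.2, 0.9, 0.4; M̄R̄ = 7.3000 / 11 = 0.6636
UCL = X̄ + 3·M̄R̄/d₂ = 78.6833 + 3 × 0.6636 / 1.128 = 80.4483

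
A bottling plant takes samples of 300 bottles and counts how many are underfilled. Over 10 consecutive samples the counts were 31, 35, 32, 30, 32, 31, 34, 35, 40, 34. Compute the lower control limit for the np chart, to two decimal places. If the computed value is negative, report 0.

17.06

p̄ = Σdᵢ / (k·n) = 334 / (10 × 300) = 0.11133
LCL = np̄ − 3·√(np̄(1−p̄)) = 33.4000 − 3 × 5.4481 = 17.0558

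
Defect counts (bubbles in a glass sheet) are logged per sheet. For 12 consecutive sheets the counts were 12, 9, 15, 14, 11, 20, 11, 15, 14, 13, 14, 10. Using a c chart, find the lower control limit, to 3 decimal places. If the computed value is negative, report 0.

c̄ = (12 + 9 + 15 + 14 + 11 + 20 + 11 + 15 + 14 + 13 + 14 + 10) / 12 = 158 / 12 = 13.1667
LCL = c̄ − 3√c̄ = 13.1667 − 3 × 3.6286 = 2.2809

2.281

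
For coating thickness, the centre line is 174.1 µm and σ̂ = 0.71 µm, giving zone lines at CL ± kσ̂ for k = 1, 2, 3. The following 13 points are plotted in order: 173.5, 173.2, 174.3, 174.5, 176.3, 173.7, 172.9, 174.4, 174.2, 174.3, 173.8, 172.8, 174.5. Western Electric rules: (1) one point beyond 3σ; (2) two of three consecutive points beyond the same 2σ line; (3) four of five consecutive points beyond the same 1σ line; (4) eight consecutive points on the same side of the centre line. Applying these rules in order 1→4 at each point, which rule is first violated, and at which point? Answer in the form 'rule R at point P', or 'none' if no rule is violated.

Zone of each point (C = within 1σ̂, B = 1σ̂–2σ̂, A = 2σ̂–3σ̂, * = beyond 3σ̂; sign = side of CL): 1:-C, 2:-B, 3:+C, 4:+C, 5:+*, 6:-C, 7:-B, 8:+C, 9:+C, 10:+C, 11:-C, 12:-B, 13:+C
Rule 1 (one point beyond the 3σ limits) is satisfied at point 5.

rule 1 at point 5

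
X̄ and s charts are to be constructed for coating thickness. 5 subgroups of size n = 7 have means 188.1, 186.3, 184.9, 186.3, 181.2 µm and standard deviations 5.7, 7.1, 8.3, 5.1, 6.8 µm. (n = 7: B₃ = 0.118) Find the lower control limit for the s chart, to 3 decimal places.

s̄ = (5.7 + 7.1 + 8.3 + 5.1 + 6.8) / 5 = 6.6000
LCL_s = B₃·s̄ = 0.118 × 6.6000 = 0.7788

0.779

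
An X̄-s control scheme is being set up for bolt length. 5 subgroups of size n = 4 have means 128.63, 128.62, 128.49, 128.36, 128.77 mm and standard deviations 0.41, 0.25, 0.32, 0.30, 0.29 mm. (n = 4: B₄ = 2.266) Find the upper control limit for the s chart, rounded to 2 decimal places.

0.71

s̄ = (0.41 + 0.25 + 0.32 + 0.30 + 0.29) / 5 = 0.3140
UCL_s = B₄·s̄ = 2.266 × 0.3140 = 0.7115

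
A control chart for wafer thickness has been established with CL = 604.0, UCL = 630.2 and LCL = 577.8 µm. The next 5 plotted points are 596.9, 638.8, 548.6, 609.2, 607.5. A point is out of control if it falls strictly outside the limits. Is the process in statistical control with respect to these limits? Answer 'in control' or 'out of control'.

Compare each point to [577.8, 630.2]: sample 2 = 638.8 > UCL; sample 3 = 548.6 < LCL.

out of control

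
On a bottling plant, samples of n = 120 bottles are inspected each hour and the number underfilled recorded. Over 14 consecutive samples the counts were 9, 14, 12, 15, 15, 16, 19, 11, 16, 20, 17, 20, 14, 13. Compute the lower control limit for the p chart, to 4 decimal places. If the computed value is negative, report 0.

p̄ = Σdᵢ / (k·n) = 211 / (14 × 120) = 0.12560
LCL = p̄ − 3·√(p̄(1−p̄)/n) = 0.12560 − 3 × 0.03025 = 0.03484

0.0348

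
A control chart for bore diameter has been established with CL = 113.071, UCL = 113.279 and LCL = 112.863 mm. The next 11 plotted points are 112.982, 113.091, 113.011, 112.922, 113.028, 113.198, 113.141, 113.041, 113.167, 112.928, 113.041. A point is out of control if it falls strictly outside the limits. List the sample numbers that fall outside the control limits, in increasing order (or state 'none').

All 11 points lie within [112.863, 113.279].

none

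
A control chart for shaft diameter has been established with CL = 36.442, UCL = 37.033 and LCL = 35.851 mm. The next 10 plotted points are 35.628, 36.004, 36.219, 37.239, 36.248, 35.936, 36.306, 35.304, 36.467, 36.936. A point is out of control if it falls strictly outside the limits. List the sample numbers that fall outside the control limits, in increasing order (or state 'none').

Compare each point to [35.851, 37.033]: sample 1 = 35.628 < LCL; sample 4 = 37.239 > UCL; sample 8 = 35.304 < LCL.

1, 4, 8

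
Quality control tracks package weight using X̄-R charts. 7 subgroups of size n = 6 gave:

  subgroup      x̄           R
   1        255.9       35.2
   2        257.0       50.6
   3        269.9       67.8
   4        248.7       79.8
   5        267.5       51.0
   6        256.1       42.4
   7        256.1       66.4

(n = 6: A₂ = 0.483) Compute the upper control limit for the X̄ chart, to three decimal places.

285.874

X̄̄ = (255.9 + 257.0 + 269.9 + 248.7 + 267.5 + 256.1 + 256.1) / 7 = 1811.2000 / 7 = 258.7429
R̄ = (35.2 + 50.6 + 67.8 + 79.8 + 51.0 + 42.4 + 66.4) / 7 = 393.2000 / 7 = 56.1714
UCL = X̄̄ + A₂·R̄ = 258.7429 + 0.483 × 56.1714 = 285.8737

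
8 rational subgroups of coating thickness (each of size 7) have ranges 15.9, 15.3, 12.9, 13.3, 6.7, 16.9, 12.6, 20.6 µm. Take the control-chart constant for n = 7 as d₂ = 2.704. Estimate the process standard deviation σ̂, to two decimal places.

5.28

R̄ = (15.9 + 15.3 + 12.9 + 13.3 + 6.7 + 16.9 + 12.6 + 20.6) / 8 = 14.2750
σ̂ = R̄ / d₂ = 14.2750 / 2.704 = 5.2792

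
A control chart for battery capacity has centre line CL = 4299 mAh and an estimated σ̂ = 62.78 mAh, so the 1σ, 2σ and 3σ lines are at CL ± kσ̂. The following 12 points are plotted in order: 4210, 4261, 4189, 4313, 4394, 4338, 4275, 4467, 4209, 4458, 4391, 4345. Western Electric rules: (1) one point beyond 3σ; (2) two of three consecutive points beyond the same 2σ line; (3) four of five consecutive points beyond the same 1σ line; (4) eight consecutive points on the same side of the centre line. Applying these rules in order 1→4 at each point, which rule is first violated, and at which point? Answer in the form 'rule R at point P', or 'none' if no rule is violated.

rule 2 at point 10

Zone of each point (C = within 1σ̂, B = 1σ̂–2σ̂, A = 2σ̂–3σ̂, * = beyond 3σ̂; sign = side of CL): 1:-B, 2:-C, 3:-B, 4:+C, 5:+B, 6:+C, 7:-C, 8:+A, 9:-B, 10:+A, 11:+B, 12:+C
Rule 2 (two of three consecutive points beyond the same 2σ limit) is satisfied at point 10.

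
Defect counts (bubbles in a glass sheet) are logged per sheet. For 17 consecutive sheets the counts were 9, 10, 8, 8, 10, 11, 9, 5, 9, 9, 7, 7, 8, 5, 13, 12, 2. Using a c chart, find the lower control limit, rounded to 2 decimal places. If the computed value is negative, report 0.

0.00

c̄ = (9 + 10 + 8 + 8 + 10 + 11 + 9 + 5 + 9 + 9 + 7 + 7 + 8 + 5 + 13 + 12 + 2) / 17 = 142 / 17 = 8.3529
LCL = c̄ − 3√c̄ = 8.3529 − 3 × 2.8901 = -0.3175 → 0 (cannot be negative)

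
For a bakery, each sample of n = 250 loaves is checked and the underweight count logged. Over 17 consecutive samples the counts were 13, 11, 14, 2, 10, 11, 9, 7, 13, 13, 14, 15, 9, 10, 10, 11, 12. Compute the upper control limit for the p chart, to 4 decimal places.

p̄ = Σdᵢ / (k·n) = 184 / (17 × 250) = 0.04329
UCL = p̄ + 3·√(p̄(1−p̄)/n) = 0.04329 + 3 × √(0.04329×0.95671/250) = 0.04329 + 3 × 0.01287 = 0.08191

0.0819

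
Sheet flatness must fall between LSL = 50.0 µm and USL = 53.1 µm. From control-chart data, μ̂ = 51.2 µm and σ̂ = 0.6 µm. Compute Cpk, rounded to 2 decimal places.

0.67

Cpu = (USL − μ̂) / (3σ̂) = (53.1 − 51.2) / (3 × 0.6) = 1.0556; Cpl = (μ̂ − LSL) / (3σ̂) = (51.2 − 50.0) / (3 × 0.6) = 0.6667; Cpk = min(Cpu, Cpl) = 0.6667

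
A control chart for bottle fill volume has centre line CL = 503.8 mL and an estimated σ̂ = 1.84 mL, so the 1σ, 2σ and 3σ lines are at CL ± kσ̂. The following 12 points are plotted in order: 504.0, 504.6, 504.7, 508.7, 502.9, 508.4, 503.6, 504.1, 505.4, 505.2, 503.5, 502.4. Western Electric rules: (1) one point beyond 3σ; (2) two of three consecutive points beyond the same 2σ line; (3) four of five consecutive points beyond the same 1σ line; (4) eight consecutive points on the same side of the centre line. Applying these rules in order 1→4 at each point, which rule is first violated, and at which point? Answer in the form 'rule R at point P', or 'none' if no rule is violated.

rule 2 at point 6

Zone of each point (C = within 1σ̂, B = 1σ̂–2σ̂, A = 2σ̂–3σ̂, * = beyond 3σ̂; sign = side of CL): 1:+C, 2:+C, 3:+C, 4:+A, 5:-C, 6:+A, 7:-C, 8:+C, 9:+C, 10:+C, 11:-C, 12:-C
Rule 2 (two of three consecutive points beyond the same 2σ limit) is satisfied at point 6.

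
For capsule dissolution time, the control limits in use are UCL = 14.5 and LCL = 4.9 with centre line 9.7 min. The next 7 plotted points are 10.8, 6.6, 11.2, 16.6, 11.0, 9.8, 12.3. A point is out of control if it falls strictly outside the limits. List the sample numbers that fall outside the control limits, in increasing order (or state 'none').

4

Compare each point to [4.9, 14.5]: sample 4 = 16.6 > UCL.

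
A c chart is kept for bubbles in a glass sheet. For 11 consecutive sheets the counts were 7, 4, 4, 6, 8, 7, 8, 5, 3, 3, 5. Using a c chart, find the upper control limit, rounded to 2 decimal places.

12.46

c̄ = (7 + 4 + 4 + 6 + 8 + 7 + 8 + 5 + 3 + 3 + 5) / 11 = 60 / 11 = 5.4545
UCL = c̄ + 3√c̄ = 5.4545 + 3 × √5.4545 = 5.4545 + 3 × 2.3355 = 12.4610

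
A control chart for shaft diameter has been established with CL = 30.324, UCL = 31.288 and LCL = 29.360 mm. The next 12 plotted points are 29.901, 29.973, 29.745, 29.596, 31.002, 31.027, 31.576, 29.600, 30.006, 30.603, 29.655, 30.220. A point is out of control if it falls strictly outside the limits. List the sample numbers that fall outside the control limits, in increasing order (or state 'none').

Compare each point to [29.360, 31.288]: sample 7 = 31.576 > UCL.

7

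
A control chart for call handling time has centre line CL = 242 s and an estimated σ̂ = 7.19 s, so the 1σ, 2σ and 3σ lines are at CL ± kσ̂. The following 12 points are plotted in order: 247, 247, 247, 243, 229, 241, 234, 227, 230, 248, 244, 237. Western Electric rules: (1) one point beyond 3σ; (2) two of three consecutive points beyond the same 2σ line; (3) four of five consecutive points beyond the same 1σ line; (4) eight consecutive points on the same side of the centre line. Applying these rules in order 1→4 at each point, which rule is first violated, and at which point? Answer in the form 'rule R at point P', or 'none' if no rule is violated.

Zone of each point (C = within 1σ̂, B = 1σ̂–2σ̂, A = 2σ̂–3σ̂, * = beyond 3σ̂; sign = side of CL): 1:+C, 2:+C, 3:+C, 4:+C, 5:-B, 6:-C, 7:-B, 8:-A, 9:-B, 10:+C, 11:+C, 12:-C
Rule 3 (four of five consecutive points beyond the same 1σ limit) is satisfied at point 9.

rule 3 at point 9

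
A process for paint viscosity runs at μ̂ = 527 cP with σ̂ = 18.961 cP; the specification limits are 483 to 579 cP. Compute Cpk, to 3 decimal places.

Cpu = (USL − μ̂) / (3σ̂) = (579 − 527) / (3 × 18.961) = 0.9142; Cpl = (μ̂ − LSL) / (3σ̂) = (527 − 483) / (3 × 18.961) = 0.7735; Cpk = min(Cpu, Cpl) = 0.7735

0.774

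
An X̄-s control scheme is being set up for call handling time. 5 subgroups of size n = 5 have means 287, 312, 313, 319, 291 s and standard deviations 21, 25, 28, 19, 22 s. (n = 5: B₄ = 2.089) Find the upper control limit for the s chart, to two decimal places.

s̄ = (21 + 25 + 28 + 19 + 22) / 5 = 23.0000
UCL_s = B₄·s̄ = 2.089 × 23.0000 = 48.0470

48.05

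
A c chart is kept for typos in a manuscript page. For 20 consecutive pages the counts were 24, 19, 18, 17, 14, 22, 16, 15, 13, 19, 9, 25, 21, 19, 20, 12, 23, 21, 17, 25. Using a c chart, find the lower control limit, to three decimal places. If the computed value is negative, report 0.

5.564

c̄ = (24 + 19 + 18 + 17 + 14 + 22 + 16 + 15 + 13 + 19 + 9 + 25 + 21 + 19 + 20 + 12 + 23 + 21 + 17 + 25) / 20 = 369 / 20 = 18.4500
LCL = c̄ − 3√c̄ = 18.4500 − 3 × 4.2953 = 5.5640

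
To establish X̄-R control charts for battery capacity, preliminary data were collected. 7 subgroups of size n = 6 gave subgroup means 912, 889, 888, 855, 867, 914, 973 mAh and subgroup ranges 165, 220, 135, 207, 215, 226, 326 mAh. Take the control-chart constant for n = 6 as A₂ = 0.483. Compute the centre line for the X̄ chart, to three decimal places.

X̄̄ = (912 + 889 + 888 + 855 + 867 + 914 + 973) / 7 = 6298.0000 / 7 = 899.7143
CL = X̄̄ = 899.7143

899.714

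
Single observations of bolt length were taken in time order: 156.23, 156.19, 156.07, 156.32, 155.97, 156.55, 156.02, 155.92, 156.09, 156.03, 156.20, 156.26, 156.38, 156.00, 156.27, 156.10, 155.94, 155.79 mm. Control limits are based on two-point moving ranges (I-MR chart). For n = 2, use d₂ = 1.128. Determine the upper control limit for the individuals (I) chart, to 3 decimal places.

156.705

X̄ = (156.23 + 156.19 + 156.07 + 156.32 + 155.97 + 156.55 + 156.02 + 155.92 + 156.09 + 156.03 + 156.20 + 156.26 + 156.38 + 156.00 + 156.27 + 156.10 + 155.94 + 155.79) / 18 = 156.1294
Moving ranges: 0.04, 0.12, 0.25, 0.35, 0.58, 0.53, 0.10, 0.17, 0.06, 0.17, 0.06, 0.12, 0.38, 0.27, 0.17, 0.16, 0.15; M̄R̄ = 3.6800 / 17 = 0.2165
UCL = X̄ + 3·M̄R̄/d₂ = 156.1294 + 3 × 0.2165 / 1.128 = 156.7052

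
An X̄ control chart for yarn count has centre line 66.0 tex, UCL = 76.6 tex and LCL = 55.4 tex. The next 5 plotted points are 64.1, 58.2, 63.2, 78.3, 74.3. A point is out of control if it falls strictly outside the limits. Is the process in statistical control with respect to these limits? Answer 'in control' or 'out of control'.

Compare each point to [55.4, 76.6]: sample 4 = 78.3 > UCL.

out of control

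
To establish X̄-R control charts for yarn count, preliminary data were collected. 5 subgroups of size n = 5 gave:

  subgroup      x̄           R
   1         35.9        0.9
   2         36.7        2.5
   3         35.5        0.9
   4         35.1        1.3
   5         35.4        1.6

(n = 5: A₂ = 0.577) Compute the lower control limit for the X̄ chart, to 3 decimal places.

34.889

X̄̄ = (35.9 + 36.7 + 35.5 + 35.1 + 35.4) / 5 = 178.6000 / 5 = 35.7200
R̄ = (0.9 + 2.5 + 0.9 + 1.3 + 1.6) / 5 = 7.2000 / 5 = 1.4400
LCL = X̄̄ − A₂·R̄ = 35.7200 − 0.577 × 1.4400 = 34.8891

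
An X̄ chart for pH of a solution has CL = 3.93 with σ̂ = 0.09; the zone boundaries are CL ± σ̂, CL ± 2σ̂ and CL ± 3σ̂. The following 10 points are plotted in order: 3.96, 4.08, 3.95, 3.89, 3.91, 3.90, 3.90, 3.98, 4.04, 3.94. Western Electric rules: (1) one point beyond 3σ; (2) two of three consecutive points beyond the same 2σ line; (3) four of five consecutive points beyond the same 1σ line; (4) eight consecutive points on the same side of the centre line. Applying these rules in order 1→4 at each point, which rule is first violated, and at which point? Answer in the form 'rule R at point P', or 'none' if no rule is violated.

Zone of each point (C = within 1σ̂, B = 1σ̂–2σ̂, A = 2σ̂–3σ̂, * = beyond 3σ̂; sign = side of CL): 1:+C, 2:+B, 3:+C, 4:-C, 5:-C, 6:-C, 7:-C, 8:+C, 9:+B, 10:+C
No rule fires across all 10 points.

none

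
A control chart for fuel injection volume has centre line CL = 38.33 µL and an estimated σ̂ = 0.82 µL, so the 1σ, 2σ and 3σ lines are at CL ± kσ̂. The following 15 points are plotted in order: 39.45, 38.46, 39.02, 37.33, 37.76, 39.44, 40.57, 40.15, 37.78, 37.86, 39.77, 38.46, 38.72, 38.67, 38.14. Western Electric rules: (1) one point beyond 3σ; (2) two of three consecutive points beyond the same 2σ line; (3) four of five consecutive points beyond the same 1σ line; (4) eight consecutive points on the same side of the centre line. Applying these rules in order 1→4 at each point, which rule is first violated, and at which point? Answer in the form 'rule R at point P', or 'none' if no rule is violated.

Zone of each point (C = within 1σ̂, B = 1σ̂–2σ̂, A = 2σ̂–3σ̂, * = beyond 3σ̂; sign = side of CL): 1:+B, 2:+C, 3:+C, 4:-B, 5:-C, 6:+B, 7:+A, 8:+A, 9:-C, 10:-C, 11:+B, 12:+C, 13:+C, 14:+C, 15:-C
Rule 2 (two of three consecutive points beyond the same 2σ limit) is satisfied at point 8.

rule 2 at point 8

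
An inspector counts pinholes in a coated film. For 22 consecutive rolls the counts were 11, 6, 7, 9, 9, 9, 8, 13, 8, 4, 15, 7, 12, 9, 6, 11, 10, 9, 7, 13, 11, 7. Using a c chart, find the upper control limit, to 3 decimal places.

c̄ = (11 + 6 + 7 + 9 + 9 + 9 + 8 + 13 + 8 + 4 + 15 + 7 + 12 + 9 + 6 + 11 + 10 + 9 + 7 + 13 + 11 + 7) / 22 = 201 / 22 = 9.1364
UCL = c̄ + 3√c̄ = 9.1364 + 3 × √9.1364 = 9.1364 + 3 × 3.0226 = 18.2043

18.204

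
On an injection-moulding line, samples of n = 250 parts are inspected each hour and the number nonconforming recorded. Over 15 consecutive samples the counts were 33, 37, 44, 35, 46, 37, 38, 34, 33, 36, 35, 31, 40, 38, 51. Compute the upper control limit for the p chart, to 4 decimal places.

p̄ = Σdᵢ / (k·n) = 568 / (15 × 250) = 0.15147
UCL = p̄ + 3·√(p̄(1−p̄)/n) = 0.15147 + 3 × √(0.15147×0.84853/250) = 0.15147 + 3 × 0.02267 = 0.21949

0.2195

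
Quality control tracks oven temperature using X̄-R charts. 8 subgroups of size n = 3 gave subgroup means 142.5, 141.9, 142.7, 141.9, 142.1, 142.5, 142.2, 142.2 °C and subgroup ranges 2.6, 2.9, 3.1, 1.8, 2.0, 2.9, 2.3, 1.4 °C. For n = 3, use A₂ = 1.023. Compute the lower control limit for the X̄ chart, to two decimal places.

X̄̄ = (142.5 + 141.9 + 142.7 + 141.9 + 142.1 + 142.5 + 142.2 + 142.2) / 8 = 1138.0000 / 8 = 142.2500
R̄ = (2.6 + 2.9 + 3.1 + 1.8 + 2.0 + 2.9 + 2.3 + 1.4) / 8 = 19.0000 / 8 = 2.3750
LCL = X̄̄ − A₂·R̄ = 142.2500 − 1.023 × 2.3750 = 139.8204

139.82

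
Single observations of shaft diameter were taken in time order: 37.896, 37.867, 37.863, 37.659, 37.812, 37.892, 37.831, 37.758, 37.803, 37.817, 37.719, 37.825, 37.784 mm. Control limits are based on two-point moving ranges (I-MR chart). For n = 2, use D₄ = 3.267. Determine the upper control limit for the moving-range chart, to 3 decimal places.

Moving ranges: 0.029, 0.004, 0.204, 0.153, 0.080, 0.061, 0.073, 0.045, 0.014, 0.098, 0.106, 0.041; M̄R̄ = 0.9080 / 12 = 0.0757
UCL_MR = D₄·M̄R̄ = 3.267 × 0.0757 = 0.2472

0.247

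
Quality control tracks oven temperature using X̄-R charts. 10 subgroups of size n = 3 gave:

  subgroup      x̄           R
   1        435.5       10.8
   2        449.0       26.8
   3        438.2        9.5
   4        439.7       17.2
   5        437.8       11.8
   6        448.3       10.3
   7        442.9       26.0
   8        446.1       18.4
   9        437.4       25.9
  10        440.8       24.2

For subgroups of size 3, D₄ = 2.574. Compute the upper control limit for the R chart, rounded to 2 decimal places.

46.56

R̄ = (10.8 + 26.8 + 9.5 + 17.2 + 11.8 + 10.3 + 26.0 + 18.4 + 25.9 + 24.2) / 10 = 180.9000 / 10 = 18.0900
UCL_R = D₄·R̄ = 2.574 × 18.0900 = 46.5637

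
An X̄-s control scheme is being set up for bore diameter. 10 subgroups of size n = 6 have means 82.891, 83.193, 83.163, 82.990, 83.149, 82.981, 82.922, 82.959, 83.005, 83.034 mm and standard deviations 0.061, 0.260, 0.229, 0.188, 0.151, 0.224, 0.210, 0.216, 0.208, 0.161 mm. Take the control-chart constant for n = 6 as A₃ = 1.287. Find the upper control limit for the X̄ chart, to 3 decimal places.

83.274

X̄̄ = (82.891 + 83.193 + 83.163 + 82.990 + 83.149 + 82.981 + 82.922 + 82.959 + 83.005 + 83.034) / 10 = 83.0287
s̄ = (0.061 + 0.260 + 0.229 + 0.188 + 0.151 + 0.224 + 0.210 + 0.216 + 0.208 + 0.161) / 10 = 0.1908
UCL = X̄̄ + A₃·s̄ = 83.0287 + 1.287 × 0.1908 = 83.2743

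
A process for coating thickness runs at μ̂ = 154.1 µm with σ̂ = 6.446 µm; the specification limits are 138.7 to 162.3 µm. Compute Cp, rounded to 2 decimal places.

Cp = (USL − LSL) / (6σ̂) = (162.3 − 138.7) / (6 × 6.446) = 23.6000 / 38.6760 = 0.6102

0.61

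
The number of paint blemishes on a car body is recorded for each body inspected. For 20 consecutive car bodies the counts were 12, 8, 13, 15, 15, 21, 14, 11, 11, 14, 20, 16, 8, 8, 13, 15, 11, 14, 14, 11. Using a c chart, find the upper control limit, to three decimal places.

24.100

c̄ = (12 + 8 + 13 + 15 + 15 + 21 + 14 + 11 + 11 + 14 + 20 + 16 + 8 + 8 + 13 + 15 + 11 + 14 + 14 + 11) / 20 = 264 / 20 = 13.2000
UCL = c̄ + 3√c̄ = 13.2000 + 3 × √13.2000 = 13.2000 + 3 × 3.6332 = 24.0995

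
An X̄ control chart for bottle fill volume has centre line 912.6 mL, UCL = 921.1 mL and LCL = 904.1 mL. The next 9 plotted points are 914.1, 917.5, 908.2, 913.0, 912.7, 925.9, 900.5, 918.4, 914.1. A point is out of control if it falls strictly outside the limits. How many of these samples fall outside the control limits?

2

Compare each point to [904.1, 921.1]: sample 6 = 925.9 > UCL; sample 7 = 900.5 < LCL.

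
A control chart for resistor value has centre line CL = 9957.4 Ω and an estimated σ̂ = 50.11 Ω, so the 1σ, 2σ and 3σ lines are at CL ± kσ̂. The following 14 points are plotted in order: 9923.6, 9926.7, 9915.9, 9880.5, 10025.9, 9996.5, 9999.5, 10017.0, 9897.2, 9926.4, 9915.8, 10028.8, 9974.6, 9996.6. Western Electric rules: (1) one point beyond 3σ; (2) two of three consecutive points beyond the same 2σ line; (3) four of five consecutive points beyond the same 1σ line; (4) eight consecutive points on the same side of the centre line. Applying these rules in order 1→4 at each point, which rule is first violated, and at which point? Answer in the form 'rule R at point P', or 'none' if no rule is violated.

none

Zone of each point (C = within 1σ̂, B = 1σ̂–2σ̂, A = 2σ̂–3σ̂, * = beyond 3σ̂; sign = side of CL): 1:-C, 2:-C, 3:-C, 4:-B, 5:+B, 6:+C, 7:+C, 8:+B, 9:-B, 10:-C, 11:-C, 12:+B, 13:+C, 14:+C
No rule fires across all 14 points.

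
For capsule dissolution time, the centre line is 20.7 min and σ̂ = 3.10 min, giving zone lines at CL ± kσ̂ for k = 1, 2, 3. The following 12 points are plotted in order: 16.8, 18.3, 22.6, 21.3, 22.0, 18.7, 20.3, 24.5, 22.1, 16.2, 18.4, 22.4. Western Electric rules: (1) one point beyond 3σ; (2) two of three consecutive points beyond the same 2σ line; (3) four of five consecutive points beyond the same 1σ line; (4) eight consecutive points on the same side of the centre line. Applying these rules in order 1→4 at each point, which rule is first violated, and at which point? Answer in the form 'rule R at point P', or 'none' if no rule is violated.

Zone of each point (C = within 1σ̂, B = 1σ̂–2σ̂, A = 2σ̂–3σ̂, * = beyond 3σ̂; sign = side of CL): 1:-B, 2:-C, 3:+C, 4:+C, 5:+C, 6:-C, 7:-C, 8:+B, 9:+C, 10:-B, 11:-C, 12:+C
No rule fires across all 12 points.

none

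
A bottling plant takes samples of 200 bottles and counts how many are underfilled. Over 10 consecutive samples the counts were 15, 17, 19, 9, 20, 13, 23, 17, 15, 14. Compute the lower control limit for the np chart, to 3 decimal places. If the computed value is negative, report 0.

4.625

p̄ = Σdᵢ / (k·n) = 162 / (10 × 200) = 0.08100
LCL = np̄ − 3·√(np̄(1−p̄)) = 16.2000 − 3 × 3.8585 = 4.6246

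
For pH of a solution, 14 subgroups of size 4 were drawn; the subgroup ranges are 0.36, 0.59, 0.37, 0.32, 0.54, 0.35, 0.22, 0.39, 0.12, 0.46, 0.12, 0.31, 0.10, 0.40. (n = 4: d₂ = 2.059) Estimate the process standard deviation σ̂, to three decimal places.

0.161

R̄ = (0.36 + 0.59 + 0.37 + 0.32 + 0.54 + 0.35 + 0.22 + 0.39 + 0.12 + 0.46 + 0.12 + 0.31 + 0.10 + 0.40) / 14 = 0.3321
σ̂ = R̄ / d₂ = 0.3321 / 2.059 = 0.1613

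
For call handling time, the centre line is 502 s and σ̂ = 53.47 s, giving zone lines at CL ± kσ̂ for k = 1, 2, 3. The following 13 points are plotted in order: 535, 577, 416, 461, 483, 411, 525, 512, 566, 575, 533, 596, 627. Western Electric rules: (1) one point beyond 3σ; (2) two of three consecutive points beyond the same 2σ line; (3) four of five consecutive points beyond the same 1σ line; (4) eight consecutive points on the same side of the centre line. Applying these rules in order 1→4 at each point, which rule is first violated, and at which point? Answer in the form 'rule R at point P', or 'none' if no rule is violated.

rule 3 at point 13

Zone of each point (C = within 1σ̂, B = 1σ̂–2σ̂, A = 2σ̂–3σ̂, * = beyond 3σ̂; sign = side of CL): 1:+C, 2:+B, 3:-B, 4:-C, 5:-C, 6:-B, 7:+C, 8:+C, 9:+B, 10:+B, 11:+C, 12:+B, 13:+A
Rule 3 (four of five consecutive points beyond the same 1σ limit) is satisfied at point 13.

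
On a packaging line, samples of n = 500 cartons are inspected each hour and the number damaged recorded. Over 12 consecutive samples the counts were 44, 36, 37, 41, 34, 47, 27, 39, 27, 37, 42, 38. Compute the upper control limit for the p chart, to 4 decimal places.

0.1101

p̄ = Σdᵢ / (k·n) = 449 / (12 × 500) = 0.07483
UCL = p̄ + 3·√(p̄(1−p̄)/n) = 0.07483 + 3 × √(0.07483×0.92517/500) = 0.07483 + 3 × 0.01177 = 0.11013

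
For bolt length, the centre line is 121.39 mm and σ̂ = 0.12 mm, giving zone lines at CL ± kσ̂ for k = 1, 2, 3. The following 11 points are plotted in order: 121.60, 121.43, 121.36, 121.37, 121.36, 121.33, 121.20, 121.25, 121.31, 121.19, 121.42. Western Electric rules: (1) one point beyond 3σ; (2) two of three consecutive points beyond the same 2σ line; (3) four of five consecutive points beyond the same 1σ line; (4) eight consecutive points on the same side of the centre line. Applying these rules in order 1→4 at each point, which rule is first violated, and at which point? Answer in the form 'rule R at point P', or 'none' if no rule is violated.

rule 4 at point 10

Zone of each point (C = within 1σ̂, B = 1σ̂–2σ̂, A = 2σ̂–3σ̂, * = beyond 3σ̂; sign = side of CL): 1:+B, 2:+C, 3:-C, 4:-C, 5:-C, 6:-C, 7:-B, 8:-B, 9:-C, 10:-B, 11:+C
Rule 4 (eight consecutive points on the same side of the centre line) is satisfied at point 10.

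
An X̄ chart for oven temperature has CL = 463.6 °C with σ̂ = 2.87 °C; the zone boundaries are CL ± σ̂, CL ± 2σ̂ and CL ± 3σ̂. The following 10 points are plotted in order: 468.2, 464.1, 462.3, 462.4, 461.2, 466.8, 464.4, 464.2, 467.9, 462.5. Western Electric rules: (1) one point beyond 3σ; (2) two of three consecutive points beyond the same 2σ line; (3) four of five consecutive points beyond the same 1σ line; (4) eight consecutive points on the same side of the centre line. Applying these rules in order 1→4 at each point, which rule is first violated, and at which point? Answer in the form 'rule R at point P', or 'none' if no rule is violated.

none

Zone of each point (C = within 1σ̂, B = 1σ̂–2σ̂, A = 2σ̂–3σ̂, * = beyond 3σ̂; sign = side of CL): 1:+B, 2:+C, 3:-C, 4:-C, 5:-C, 6:+B, 7:+C, 8:+C, 9:+B, 10:-C
No rule fires across all 10 points.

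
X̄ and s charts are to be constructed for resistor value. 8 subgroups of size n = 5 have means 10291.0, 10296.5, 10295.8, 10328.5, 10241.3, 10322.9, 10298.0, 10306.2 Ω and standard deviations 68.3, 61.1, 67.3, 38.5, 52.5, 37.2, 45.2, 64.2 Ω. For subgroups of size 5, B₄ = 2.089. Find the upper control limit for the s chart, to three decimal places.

s̄ = (68.3 + 61.1 + 67.3 + 38.5 + 52.5 + 37.2 + 45.2 + 64.2) / 8 = 54.2875
UCL_s = B₄·s̄ = 2.089 × 54.2875 = 113.4066

113.407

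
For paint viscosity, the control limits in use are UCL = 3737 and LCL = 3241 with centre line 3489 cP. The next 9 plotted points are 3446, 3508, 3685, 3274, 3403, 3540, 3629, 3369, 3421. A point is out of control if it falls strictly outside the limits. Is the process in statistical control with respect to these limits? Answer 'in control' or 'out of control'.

in control

All 9 points lie within [3241, 3737].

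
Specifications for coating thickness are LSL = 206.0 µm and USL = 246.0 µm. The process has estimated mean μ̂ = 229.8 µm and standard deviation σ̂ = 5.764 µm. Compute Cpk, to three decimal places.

0.937

Cpu = (USL − μ̂) / (3σ̂) = (246.0 − 229.8) / (3 × 5.764) = 0.9368; Cpl = (μ̂ − LSL) / (3σ̂) = (229.8 − 206.0) / (3 × 5.764) = 1.3764; Cpk = min(Cpu, Cpl) = 0.9368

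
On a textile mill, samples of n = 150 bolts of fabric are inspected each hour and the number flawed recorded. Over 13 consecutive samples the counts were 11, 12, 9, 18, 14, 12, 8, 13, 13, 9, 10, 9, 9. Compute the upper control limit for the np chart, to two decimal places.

p̄ = Σdᵢ / (k·n) = 147 / (13 × 150) = 0.07538
UCL = np̄ + 3·√(np̄(1−p̄)) = 11.3077 + 3 × √(11.3077×0.92462) = 11.3077 + 3 × 3.2335 = 21.0081

21.01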